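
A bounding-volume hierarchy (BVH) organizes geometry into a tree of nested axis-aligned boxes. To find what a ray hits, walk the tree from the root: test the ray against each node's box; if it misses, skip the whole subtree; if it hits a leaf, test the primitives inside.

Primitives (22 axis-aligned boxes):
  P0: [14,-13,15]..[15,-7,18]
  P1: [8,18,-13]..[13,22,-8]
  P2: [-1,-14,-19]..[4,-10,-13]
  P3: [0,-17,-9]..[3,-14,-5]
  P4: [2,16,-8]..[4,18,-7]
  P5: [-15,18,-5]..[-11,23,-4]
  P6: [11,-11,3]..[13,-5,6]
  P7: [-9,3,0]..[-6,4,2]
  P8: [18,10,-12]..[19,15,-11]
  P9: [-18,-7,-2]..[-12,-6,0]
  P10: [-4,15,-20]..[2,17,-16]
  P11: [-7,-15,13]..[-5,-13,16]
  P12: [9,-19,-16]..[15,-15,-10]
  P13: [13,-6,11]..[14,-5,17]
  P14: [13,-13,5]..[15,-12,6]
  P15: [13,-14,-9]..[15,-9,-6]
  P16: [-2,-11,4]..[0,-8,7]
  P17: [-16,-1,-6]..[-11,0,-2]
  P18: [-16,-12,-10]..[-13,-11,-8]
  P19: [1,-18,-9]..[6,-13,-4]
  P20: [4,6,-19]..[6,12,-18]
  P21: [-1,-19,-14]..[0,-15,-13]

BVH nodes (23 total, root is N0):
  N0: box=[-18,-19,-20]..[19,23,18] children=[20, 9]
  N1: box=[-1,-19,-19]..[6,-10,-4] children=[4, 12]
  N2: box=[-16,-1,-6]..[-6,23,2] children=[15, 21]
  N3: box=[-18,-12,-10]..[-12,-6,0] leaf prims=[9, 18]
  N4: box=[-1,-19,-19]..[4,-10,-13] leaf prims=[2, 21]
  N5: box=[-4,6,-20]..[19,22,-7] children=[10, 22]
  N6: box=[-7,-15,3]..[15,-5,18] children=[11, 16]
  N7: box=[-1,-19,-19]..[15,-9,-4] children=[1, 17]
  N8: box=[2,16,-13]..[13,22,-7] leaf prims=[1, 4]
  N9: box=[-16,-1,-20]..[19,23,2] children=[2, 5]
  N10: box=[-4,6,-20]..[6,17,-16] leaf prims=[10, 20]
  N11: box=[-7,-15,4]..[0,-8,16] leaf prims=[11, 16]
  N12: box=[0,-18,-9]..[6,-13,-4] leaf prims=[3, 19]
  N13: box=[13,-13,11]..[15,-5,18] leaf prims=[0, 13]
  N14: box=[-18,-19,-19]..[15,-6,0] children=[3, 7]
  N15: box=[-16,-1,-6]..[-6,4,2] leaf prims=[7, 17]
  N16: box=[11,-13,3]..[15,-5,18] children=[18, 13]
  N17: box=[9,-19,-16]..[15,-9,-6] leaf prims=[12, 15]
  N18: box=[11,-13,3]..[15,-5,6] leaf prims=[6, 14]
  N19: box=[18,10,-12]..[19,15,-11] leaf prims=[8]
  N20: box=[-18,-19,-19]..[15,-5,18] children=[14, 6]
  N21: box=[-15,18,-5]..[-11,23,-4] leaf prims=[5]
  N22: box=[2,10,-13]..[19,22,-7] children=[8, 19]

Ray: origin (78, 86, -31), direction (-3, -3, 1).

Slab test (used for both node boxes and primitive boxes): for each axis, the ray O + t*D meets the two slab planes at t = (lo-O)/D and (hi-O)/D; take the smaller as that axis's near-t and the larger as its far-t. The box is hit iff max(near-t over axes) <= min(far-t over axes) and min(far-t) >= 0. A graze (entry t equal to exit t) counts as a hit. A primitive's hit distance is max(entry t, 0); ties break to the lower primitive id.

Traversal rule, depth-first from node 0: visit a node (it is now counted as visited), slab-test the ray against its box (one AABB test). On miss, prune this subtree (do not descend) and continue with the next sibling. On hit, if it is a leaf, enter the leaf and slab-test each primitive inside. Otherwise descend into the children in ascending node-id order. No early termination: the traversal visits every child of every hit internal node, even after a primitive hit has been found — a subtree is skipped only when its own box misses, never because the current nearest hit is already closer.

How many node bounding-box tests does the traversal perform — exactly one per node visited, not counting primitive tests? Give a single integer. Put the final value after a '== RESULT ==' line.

Walk:
N0 x:[59/3,32] y:[21,35] z:[11,49] -> hit [21,32], descend [9, 20]
  N9 x:[59/3,94/3] y:[21,29] z:[11,33] -> hit [21,29], descend [2, 5]
    N2 x:[28,94/3] y:[21,29] z:[25,33] -> hit [28,29], descend [15, 21]
      N15 x:[28,94/3] y:[82/3,29] z:[25,33] -> hit [28,29] leaf, test {P7(miss), P17(miss)}
      N21 x:[89/3,31] y:[21,68/3] z:[26,27] -> miss, prune
    N5 x:[59/3,82/3] y:[64/3,80/3] z:[11,24] -> hit [64/3,24], descend [10, 22]
      N10 x:[24,82/3] y:[23,80/3] z:[11,15] -> miss, prune
      N22 x:[59/3,76/3] y:[64/3,76/3] z:[18,24] -> hit [64/3,24], descend [8, 19]
        N8 x:[65/3,76/3] y:[64/3,70/3] z:[18,24] -> hit [65/3,70/3] leaf, test {P1@t=65/3, P4(miss)}
        N19 x:[59/3,20] y:[71/3,76/3] z:[19,20] -> miss, prune
  N20 x:[21,32] y:[91/3,35] z:[12,49] -> hit [91/3,32], descend [6, 14]
    N6 x:[21,85/3] y:[91/3,101/3] z:[34,49] -> miss, prune
    N14 x:[21,32] y:[92/3,35] z:[12,31] -> hit [92/3,31], descend [3, 7]
      N3 x:[30,32] y:[92/3,98/3] z:[21,31] -> hit [92/3,31] leaf, test {P9@t=92/3, P18(miss)}
      N7 x:[21,79/3] y:[95/3,35] z:[12,27] -> miss, prune

Visited [0, 9, 2, 15, 21, 5, 10, 22, 8, 19, 20, 6, 14, 3, 7]. Tests: 15 box, 3 leaf. Nearest: P1.

== RESULT ==
15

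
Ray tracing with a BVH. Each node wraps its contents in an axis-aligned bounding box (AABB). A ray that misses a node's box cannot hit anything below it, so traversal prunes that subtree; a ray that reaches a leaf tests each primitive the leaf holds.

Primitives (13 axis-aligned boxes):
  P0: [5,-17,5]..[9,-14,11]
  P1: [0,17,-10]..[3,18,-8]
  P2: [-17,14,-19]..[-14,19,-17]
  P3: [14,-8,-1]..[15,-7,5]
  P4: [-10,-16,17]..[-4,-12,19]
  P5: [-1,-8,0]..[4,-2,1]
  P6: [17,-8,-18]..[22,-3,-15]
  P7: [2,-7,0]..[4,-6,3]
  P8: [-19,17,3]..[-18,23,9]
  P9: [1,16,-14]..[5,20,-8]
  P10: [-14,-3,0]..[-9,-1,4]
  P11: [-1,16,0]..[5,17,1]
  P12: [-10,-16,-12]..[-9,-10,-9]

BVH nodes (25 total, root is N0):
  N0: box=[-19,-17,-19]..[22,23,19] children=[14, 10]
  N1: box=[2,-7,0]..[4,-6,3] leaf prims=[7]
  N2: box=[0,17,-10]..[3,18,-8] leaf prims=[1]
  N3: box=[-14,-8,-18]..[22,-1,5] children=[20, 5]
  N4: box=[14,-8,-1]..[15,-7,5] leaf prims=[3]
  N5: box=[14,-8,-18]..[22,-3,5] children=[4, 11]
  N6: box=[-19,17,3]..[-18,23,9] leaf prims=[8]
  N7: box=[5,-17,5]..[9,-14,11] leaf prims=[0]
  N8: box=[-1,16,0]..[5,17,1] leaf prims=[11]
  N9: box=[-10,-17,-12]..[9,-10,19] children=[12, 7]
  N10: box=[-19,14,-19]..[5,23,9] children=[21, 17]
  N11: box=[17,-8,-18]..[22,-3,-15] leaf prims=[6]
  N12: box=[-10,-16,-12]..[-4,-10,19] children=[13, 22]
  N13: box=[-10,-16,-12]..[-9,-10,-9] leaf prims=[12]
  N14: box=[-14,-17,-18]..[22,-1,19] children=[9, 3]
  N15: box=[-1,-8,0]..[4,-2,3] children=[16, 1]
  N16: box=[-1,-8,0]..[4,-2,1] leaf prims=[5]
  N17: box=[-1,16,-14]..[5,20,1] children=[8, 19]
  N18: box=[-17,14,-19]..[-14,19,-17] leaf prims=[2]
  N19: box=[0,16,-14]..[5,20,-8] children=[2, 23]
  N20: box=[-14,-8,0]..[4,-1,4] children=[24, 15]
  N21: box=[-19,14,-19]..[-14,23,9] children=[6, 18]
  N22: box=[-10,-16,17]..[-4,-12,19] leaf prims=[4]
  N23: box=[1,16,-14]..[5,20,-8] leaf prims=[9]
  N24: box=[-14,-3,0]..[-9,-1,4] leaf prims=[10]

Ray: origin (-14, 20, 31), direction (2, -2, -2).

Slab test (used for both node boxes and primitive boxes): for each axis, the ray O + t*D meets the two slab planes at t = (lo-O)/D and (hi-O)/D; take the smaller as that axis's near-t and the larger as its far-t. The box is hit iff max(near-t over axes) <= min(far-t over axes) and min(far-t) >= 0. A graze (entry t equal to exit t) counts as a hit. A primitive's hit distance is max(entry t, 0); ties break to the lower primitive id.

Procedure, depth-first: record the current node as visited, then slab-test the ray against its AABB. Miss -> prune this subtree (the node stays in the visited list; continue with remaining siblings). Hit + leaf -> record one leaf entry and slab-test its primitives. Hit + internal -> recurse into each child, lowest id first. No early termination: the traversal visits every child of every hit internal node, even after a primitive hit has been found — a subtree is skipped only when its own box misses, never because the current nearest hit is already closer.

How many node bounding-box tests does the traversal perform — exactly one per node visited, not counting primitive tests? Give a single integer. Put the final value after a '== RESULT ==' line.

Walk:
N0 x:[-5/2,18] y:[-3/2,37/2] z:[6,25] -> hit [6,18], descend [10, 14]
  N10 x:[-5/2,19/2] y:[-3/2,3] z:[11,25] -> miss, prune
  N14 x:[0,18] y:[21/2,37/2] z:[6,49/2] -> hit [21/2,18], descend [3, 9]
    N3 x:[0,18] y:[21/2,14] z:[13,49/2] -> hit [13,14], descend [5, 20]
      N5 x:[14,18] y:[23/2,14] z:[13,49/2] -> hit [14,14], descend [4, 11]
        N4 x:[14,29/2] y:[27/2,14] z:[13,16] -> hit [14,14] leaf, test {P3@t=14}
        N11 x:[31/2,18] y:[23/2,14] z:[23,49/2] -> miss, prune
      N20 x:[0,9] y:[21/2,14] z:[27/2,31/2] -> miss, prune
    N9 x:[2,23/2] y:[15,37/2] z:[6,43/2] -> miss, prune

order=[0, 10, 14, 3, 5, 4, 11, 20, 9]  |boxes|=9  |leaves|=1  hit=P3

== RESULT ==
9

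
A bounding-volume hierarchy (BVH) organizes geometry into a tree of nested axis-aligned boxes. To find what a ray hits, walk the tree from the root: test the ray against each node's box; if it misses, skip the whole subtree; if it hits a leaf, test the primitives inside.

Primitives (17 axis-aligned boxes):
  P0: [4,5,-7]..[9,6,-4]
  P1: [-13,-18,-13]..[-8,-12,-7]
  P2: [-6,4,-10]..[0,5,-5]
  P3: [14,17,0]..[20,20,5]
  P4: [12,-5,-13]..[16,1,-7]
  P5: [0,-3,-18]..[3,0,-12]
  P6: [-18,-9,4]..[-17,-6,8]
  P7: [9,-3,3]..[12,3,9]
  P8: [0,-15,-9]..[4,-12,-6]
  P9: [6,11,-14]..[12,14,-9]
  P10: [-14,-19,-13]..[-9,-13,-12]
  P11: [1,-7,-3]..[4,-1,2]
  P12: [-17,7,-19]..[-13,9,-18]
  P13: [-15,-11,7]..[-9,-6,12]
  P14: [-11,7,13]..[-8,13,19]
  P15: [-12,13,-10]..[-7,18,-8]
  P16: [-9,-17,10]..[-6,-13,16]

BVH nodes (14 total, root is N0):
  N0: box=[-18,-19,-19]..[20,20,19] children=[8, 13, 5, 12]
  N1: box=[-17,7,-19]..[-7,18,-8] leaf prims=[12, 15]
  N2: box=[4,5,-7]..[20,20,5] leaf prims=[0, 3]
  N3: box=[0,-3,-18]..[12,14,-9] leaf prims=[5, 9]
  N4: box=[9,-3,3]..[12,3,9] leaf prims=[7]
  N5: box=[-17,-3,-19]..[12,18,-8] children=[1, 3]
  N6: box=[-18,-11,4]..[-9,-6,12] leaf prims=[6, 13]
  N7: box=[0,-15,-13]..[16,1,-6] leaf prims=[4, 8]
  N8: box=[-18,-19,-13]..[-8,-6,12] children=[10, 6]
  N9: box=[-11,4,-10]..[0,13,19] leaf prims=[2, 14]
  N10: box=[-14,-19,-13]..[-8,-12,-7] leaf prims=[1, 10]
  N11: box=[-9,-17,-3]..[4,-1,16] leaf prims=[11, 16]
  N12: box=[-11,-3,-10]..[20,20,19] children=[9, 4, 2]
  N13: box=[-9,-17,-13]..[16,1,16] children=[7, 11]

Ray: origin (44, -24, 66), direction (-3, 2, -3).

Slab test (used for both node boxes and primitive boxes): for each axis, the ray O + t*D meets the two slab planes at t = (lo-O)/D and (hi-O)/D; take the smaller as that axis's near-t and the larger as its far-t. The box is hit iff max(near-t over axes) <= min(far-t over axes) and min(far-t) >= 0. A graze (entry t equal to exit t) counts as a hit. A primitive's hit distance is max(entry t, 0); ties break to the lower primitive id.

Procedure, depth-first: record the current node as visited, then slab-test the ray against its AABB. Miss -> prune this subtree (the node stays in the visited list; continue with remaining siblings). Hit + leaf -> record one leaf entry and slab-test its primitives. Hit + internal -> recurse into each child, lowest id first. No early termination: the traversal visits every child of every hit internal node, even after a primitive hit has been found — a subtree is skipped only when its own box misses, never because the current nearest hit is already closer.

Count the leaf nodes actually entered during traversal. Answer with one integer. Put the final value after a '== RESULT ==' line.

Walk:
N0 x:[8,62/3] y:[5/2,22] z:[47/3,85/3] -> hit [47/3,62/3], descend [5, 8, 12, 13]
  N5 x:[32/3,61/3] y:[21/2,21] z:[74/3,85/3] -> miss, prune
  N8 x:[52/3,62/3] y:[5/2,9] z:[18,79/3] -> miss, prune
  N12 x:[8,55/3] y:[21/2,22] z:[47/3,76/3] -> hit [47/3,55/3], descend [2, 4, 9]
    N2 x:[8,40/3] y:[29/2,22] z:[61/3,73/3] -> miss, prune
    N4 x:[32/3,35/3] y:[21/2,27/2] z:[19,21] -> miss, prune
    N9 x:[44/3,55/3] y:[14,37/2] z:[47/3,76/3] -> hit [47/3,55/3] leaf, test {P2(miss), P14@t=52/3}
  N13 x:[28/3,53/3] y:[7/2,25/2] z:[50/3,79/3] -> miss, prune

Summary -> nodes [0, 5, 8, 12, 2, 4, 9, 13]; box-tests=8; leaf-entries=1; first=P14

== RESULT ==
1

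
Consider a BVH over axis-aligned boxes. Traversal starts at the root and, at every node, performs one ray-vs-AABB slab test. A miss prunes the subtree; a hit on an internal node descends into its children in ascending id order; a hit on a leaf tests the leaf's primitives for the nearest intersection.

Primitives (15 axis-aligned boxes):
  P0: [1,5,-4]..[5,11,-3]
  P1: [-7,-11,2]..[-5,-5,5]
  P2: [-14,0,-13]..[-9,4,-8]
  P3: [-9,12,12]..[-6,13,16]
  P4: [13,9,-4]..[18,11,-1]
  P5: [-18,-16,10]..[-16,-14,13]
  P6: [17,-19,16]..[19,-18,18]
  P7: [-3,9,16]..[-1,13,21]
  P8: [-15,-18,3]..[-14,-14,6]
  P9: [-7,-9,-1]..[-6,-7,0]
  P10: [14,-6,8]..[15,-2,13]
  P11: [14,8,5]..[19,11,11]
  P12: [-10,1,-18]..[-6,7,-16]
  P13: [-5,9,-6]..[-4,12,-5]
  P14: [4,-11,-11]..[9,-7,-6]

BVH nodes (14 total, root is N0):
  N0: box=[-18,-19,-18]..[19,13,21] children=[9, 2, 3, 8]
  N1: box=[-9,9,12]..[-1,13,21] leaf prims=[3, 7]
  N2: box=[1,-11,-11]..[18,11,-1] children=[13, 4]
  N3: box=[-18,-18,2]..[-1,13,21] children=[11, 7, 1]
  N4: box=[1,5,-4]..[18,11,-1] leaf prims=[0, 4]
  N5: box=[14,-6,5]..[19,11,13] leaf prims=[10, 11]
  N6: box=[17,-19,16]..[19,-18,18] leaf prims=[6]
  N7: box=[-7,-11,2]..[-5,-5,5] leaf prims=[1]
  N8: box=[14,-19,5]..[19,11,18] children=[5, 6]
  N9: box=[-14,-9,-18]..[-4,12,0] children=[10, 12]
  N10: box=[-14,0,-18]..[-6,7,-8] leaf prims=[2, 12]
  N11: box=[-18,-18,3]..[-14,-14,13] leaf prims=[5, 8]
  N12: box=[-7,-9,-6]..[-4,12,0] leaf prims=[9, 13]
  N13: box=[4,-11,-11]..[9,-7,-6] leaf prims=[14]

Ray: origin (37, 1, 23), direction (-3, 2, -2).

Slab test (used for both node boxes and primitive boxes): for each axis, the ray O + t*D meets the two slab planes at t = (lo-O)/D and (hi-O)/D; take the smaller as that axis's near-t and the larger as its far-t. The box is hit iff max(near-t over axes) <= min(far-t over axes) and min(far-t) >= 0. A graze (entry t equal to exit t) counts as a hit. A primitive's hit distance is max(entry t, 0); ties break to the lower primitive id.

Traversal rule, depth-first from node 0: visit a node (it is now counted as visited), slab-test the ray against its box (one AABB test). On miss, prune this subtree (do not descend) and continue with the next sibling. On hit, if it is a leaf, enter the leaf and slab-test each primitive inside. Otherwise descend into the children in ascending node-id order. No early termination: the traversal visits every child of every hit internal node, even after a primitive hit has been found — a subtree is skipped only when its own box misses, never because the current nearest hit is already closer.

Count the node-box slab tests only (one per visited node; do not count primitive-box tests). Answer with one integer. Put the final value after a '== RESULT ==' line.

Traverse from the root:
N0 x:[6,55/3] y:[-10,6] z:[1,41/2] -> hit [6,6], descend [2, 3, 8, 9]
  N2 x:[19/3,12] y:[-6,5] z:[12,17] -> miss, prune
  N3 x:[38/3,55/3] y:[-19/2,6] z:[1,21/2] -> miss, prune
  N8 x:[6,23/3] y:[-10,5] z:[5/2,9] -> miss, prune
  N9 x:[41/3,17] y:[-5,11/2] z:[23/2,41/2] -> miss, prune

Visited [0, 2, 3, 8, 9]. Tests: 5 box, 0 leaf. Nearest: miss.

== RESULT ==
5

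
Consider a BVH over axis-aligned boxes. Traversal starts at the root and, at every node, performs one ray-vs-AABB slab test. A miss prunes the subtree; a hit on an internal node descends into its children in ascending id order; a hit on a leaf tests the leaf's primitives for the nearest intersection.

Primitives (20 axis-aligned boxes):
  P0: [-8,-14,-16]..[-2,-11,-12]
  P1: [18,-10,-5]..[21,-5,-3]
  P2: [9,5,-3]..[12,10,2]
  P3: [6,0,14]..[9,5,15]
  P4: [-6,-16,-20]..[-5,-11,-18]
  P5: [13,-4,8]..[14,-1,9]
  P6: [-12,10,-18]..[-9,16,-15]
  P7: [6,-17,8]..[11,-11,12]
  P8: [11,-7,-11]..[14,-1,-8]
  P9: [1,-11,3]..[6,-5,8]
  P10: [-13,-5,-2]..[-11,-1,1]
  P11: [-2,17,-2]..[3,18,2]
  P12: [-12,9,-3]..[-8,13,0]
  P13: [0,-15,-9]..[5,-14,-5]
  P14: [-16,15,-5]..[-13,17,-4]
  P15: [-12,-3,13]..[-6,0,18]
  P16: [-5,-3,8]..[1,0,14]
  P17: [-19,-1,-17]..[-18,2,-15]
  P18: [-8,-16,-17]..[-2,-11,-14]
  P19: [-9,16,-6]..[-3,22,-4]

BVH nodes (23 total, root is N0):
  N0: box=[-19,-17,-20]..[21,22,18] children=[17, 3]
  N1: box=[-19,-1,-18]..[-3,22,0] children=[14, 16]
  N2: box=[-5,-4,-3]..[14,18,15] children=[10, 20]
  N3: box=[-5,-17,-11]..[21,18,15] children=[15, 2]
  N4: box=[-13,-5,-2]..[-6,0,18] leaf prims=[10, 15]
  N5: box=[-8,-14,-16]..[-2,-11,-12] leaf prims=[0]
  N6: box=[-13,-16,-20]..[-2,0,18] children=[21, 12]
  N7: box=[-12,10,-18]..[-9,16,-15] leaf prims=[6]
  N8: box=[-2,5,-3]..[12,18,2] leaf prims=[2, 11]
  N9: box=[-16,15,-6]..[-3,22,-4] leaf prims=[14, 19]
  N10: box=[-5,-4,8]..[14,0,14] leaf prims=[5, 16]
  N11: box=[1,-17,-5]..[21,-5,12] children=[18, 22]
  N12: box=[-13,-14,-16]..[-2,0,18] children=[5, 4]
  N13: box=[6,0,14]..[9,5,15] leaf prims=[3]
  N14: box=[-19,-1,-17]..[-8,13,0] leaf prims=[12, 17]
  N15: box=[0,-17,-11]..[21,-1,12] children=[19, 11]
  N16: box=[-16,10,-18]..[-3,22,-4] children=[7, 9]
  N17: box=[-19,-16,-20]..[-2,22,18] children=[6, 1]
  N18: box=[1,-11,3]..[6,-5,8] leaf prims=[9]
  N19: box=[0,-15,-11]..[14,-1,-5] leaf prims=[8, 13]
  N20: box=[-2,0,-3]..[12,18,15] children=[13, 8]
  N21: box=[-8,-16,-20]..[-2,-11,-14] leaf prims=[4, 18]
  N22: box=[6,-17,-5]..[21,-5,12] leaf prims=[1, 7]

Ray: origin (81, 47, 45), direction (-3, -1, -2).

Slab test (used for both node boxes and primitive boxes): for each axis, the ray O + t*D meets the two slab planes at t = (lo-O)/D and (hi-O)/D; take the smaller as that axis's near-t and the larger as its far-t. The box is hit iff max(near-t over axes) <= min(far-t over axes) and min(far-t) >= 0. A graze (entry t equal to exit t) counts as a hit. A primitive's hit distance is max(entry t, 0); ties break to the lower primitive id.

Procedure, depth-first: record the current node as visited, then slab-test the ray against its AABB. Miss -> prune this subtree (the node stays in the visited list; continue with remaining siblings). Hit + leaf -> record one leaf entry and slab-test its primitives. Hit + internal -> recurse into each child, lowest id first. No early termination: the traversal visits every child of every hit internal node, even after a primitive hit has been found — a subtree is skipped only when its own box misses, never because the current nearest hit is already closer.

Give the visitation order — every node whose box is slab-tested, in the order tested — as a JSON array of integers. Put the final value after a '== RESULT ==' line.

Traverse from the root:
N0 x:[20,100/3] y:[25,64] z:[27/2,65/2] -> hit [25,65/2], descend [3, 17]
  N3 x:[20,86/3] y:[29,64] z:[15,28] -> miss, prune
  N17 x:[83/3,100/3] y:[25,63] z:[27/2,65/2] -> hit [83/3,65/2], descend [1, 6]
    N1 x:[28,100/3] y:[25,48] z:[45/2,63/2] -> hit [28,63/2], descend [14, 16]
      N14 x:[89/3,100/3] y:[34,48] z:[45/2,31] -> miss, prune
      N16 x:[28,97/3] y:[25,37] z:[49/2,63/2] -> hit [28,63/2], descend [7, 9]
        N7 x:[30,31] y:[31,37] z:[30,63/2] -> hit [31,31] leaf, test {P6@t=31}
        N9 x:[28,97/3] y:[25,32] z:[49/2,51/2] -> miss, prune
    N6 x:[83/3,94/3] y:[47,63] z:[27/2,65/2] -> miss, prune

Summary -> nodes [0, 3, 17, 1, 14, 16, 7, 9, 6]; box-tests=9; leaf-entries=1; first=P6

== RESULT ==
[0, 3, 17, 1, 14, 16, 7, 9, 6]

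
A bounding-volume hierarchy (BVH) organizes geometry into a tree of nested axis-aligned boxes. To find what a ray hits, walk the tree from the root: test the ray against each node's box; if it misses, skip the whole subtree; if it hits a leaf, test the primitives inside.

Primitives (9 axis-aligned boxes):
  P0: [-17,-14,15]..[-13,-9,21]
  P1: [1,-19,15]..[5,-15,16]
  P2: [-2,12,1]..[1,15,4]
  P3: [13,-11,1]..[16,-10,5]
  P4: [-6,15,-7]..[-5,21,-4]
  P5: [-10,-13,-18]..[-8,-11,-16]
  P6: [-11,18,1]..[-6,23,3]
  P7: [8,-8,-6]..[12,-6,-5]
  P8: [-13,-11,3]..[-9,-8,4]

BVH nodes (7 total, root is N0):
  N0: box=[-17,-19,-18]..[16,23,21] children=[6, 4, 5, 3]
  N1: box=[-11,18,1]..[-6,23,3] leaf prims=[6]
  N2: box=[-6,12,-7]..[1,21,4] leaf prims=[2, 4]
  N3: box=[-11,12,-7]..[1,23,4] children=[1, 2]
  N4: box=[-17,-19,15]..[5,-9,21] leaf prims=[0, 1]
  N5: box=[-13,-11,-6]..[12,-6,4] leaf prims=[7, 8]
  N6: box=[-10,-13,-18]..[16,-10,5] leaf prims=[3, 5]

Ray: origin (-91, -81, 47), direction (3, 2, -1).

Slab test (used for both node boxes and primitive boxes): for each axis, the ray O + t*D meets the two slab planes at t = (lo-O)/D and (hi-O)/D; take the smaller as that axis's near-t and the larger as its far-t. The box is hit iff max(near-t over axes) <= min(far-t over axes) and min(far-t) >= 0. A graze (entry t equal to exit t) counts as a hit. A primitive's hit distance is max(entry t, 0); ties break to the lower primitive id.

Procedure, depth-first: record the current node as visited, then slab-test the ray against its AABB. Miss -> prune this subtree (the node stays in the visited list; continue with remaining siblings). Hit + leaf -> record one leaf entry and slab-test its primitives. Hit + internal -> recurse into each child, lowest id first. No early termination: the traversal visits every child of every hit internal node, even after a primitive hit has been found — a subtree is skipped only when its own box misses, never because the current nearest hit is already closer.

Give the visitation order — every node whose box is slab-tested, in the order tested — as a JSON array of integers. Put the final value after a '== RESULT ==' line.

Trace the traversal:
N0 x:[74/3,107/3] y:[31,52] z:[26,65] -> hit [31,107/3], descend [3, 4, 5, 6]
  N3 x:[80/3,92/3] y:[93/2,52] z:[43,54] -> miss, prune
  N4 x:[74/3,32] y:[31,36] z:[26,32] -> hit [31,32] leaf, test {P0(miss), P1@t=31}
  N5 x:[26,103/3] y:[35,75/2] z:[43,53] -> miss, prune
  N6 x:[27,107/3] y:[34,71/2] z:[42,65] -> miss, prune

Visited [0, 3, 4, 5, 6]. Tests: 5 box, 1 leaf. Nearest: P1.

== RESULT ==
[0, 3, 4, 5, 6]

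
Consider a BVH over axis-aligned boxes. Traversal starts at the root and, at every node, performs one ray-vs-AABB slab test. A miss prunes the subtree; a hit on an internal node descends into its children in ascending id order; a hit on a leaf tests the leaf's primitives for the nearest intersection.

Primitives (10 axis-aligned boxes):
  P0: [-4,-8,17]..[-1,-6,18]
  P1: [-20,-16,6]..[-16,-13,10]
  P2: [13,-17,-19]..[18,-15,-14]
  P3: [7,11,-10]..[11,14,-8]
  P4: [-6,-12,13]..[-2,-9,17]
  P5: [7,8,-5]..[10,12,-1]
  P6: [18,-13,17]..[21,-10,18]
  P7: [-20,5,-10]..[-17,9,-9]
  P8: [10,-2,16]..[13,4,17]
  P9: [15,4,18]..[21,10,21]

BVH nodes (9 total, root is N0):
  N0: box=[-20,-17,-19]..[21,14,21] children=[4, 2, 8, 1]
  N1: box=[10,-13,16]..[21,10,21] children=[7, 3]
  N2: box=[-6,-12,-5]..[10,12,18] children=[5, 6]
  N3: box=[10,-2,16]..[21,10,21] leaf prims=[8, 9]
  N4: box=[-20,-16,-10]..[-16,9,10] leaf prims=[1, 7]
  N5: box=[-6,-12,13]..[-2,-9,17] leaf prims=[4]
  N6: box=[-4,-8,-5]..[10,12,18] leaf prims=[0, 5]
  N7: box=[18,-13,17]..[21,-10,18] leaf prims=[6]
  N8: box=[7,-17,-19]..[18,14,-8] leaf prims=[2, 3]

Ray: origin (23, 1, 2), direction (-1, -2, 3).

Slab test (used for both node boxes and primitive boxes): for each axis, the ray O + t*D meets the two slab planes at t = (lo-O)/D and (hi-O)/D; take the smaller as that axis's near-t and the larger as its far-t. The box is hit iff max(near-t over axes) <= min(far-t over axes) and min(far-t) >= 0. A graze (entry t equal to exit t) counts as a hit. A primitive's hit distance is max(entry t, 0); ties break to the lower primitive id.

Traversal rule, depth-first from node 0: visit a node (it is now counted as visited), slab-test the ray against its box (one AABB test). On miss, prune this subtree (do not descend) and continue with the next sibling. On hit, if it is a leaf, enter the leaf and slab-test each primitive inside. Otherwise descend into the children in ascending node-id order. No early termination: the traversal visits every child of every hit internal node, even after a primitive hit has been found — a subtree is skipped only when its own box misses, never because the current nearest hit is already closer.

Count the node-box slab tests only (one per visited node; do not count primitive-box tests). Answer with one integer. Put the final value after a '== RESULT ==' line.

Traverse from the root:
N0 x:[2,43] y:[-13/2,9] z:[-7,19/3] -> hit [2,19/3], descend [1, 2, 4, 8]
  N1 x:[2,13] y:[-9/2,7] z:[14/3,19/3] -> hit [14/3,19/3], descend [3, 7]
    N3 x:[2,13] y:[-9/2,3/2] z:[14/3,19/3] -> miss, prune
    N7 x:[2,5] y:[11/2,7] z:[5,16/3] -> miss, prune
  N2 x:[13,29] y:[-11/2,13/2] z:[-7/3,16/3] -> miss, prune
  N4 x:[39,43] y:[-4,17/2] z:[-4,8/3] -> miss, prune
  N8 x:[5,16] y:[-13/2,9] z:[-7,-10/3] -> miss, prune

Visited [0, 1, 3, 7, 2, 4, 8]. Tests: 7 box, 0 leaf. Nearest: miss.

== RESULT ==
7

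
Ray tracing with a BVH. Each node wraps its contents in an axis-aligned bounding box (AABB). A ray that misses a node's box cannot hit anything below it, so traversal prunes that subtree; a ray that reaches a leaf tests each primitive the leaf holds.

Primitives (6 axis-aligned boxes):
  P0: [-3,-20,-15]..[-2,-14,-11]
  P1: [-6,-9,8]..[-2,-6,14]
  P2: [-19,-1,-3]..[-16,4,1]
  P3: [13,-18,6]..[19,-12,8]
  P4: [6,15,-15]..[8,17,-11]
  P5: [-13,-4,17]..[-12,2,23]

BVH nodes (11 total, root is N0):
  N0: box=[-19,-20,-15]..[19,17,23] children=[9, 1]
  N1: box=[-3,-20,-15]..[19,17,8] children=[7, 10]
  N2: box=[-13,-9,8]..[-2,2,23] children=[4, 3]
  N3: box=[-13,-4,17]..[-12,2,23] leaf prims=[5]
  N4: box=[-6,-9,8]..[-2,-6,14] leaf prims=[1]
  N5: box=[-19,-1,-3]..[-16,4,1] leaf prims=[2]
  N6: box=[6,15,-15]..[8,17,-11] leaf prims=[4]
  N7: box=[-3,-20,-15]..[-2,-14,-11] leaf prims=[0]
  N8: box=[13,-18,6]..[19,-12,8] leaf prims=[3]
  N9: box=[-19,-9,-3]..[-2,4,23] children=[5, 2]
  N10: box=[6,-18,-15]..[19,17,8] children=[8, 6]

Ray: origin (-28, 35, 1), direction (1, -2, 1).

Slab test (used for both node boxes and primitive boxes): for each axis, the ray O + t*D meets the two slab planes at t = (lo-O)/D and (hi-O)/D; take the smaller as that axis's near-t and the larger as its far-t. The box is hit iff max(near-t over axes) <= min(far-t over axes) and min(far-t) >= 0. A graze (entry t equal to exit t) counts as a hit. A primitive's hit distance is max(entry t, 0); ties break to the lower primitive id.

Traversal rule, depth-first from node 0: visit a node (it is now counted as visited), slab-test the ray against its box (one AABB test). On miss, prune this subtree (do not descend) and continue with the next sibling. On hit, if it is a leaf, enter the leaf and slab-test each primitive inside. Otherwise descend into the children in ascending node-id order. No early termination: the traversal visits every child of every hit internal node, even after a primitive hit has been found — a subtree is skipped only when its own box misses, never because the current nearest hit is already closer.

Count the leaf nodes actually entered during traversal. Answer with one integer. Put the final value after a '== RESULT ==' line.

Trace the traversal:
N0 x:[9,47] y:[9,55/2] z:[-16,22] -> hit [9,22], descend [1, 9]
  N1 x:[25,47] y:[9,55/2] z:[-16,7] -> miss, prune
  N9 x:[9,26] y:[31/2,22] z:[-4,22] -> hit [31/2,22], descend [2, 5]
    N2 x:[15,26] y:[33/2,22] z:[7,22] -> hit [33/2,22], descend [3, 4]
      N3 x:[15,16] y:[33/2,39/2] z:[16,22] -> miss, prune
      N4 x:[22,26] y:[41/2,22] z:[7,13] -> miss, prune
    N5 x:[9,12] y:[31/2,18] z:[-4,0] -> miss, prune

Summary -> nodes [0, 1, 9, 2, 3, 4, 5]; box-tests=7; leaf-entries=0; first=miss

== RESULT ==
0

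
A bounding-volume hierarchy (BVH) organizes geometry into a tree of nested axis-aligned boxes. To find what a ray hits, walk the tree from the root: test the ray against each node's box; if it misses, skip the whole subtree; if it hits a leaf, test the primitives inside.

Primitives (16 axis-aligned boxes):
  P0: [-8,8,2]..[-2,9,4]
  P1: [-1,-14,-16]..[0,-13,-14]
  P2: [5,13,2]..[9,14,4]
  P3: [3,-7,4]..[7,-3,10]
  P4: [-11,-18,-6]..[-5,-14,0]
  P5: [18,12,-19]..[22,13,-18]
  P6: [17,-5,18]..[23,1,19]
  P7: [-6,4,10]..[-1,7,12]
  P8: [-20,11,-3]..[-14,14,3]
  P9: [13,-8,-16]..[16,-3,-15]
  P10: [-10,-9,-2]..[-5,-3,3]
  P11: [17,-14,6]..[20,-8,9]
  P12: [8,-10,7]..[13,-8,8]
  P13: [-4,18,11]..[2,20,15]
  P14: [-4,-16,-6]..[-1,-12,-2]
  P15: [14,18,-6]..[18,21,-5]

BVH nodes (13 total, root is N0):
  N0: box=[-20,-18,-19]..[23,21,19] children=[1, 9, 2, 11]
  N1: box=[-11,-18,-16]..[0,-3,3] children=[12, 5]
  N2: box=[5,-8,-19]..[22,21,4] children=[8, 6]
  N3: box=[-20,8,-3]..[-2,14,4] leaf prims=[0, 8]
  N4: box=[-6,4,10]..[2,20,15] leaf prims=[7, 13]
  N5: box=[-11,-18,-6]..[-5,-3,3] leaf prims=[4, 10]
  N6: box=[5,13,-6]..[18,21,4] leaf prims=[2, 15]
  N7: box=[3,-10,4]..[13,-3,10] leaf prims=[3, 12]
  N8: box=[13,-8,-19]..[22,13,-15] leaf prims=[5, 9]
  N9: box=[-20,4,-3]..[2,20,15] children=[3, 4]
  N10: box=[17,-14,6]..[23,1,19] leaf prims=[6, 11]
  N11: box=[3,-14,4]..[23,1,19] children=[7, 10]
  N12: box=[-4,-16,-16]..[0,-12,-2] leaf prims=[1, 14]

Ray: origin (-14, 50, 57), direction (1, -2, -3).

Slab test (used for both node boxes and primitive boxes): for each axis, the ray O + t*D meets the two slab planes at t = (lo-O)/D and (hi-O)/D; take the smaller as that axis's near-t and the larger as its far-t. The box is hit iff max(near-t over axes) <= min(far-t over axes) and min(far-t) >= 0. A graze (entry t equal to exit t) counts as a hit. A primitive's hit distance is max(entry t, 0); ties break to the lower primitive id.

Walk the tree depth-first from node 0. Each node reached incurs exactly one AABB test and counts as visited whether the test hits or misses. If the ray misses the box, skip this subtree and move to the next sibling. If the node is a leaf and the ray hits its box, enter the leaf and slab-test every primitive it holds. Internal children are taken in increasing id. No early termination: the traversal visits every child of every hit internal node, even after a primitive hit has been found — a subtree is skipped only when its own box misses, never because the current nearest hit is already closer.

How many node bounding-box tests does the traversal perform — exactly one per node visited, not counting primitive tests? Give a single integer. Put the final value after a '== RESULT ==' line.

Traverse from the root:
N0 x:[-6,37] y:[29/2,34] z:[38/3,76/3] -> hit [29/2,76/3], descend [1, 2, 9, 11]
  N1 x:[3,14] y:[53/2,34] z:[18,73/3] -> miss, prune
  N2 x:[19,36] y:[29/2,29] z:[53/3,76/3] -> hit [19,76/3], descend [6, 8]
    N6 x:[19,32] y:[29/2,37/2] z:[53/3,21] -> miss, prune
    N8 x:[27,36] y:[37/2,29] z:[24,76/3] -> miss, prune
  N9 x:[-6,16] y:[15,23] z:[14,20] -> hit [15,16], descend [3, 4]
    N3 x:[-6,12] y:[18,21] z:[53/3,20] -> miss, prune
    N4 x:[8,16] y:[15,23] z:[14,47/3] -> hit [15,47/3] leaf, test {P7(miss), P13@t=15}
  N11 x:[17,37] y:[49/2,32] z:[38/3,53/3] -> miss, prune

Visited [0, 1, 2, 6, 8, 9, 3, 4, 11]. Tests: 9 box, 1 leaf. Nearest: P13.

== RESULT ==
9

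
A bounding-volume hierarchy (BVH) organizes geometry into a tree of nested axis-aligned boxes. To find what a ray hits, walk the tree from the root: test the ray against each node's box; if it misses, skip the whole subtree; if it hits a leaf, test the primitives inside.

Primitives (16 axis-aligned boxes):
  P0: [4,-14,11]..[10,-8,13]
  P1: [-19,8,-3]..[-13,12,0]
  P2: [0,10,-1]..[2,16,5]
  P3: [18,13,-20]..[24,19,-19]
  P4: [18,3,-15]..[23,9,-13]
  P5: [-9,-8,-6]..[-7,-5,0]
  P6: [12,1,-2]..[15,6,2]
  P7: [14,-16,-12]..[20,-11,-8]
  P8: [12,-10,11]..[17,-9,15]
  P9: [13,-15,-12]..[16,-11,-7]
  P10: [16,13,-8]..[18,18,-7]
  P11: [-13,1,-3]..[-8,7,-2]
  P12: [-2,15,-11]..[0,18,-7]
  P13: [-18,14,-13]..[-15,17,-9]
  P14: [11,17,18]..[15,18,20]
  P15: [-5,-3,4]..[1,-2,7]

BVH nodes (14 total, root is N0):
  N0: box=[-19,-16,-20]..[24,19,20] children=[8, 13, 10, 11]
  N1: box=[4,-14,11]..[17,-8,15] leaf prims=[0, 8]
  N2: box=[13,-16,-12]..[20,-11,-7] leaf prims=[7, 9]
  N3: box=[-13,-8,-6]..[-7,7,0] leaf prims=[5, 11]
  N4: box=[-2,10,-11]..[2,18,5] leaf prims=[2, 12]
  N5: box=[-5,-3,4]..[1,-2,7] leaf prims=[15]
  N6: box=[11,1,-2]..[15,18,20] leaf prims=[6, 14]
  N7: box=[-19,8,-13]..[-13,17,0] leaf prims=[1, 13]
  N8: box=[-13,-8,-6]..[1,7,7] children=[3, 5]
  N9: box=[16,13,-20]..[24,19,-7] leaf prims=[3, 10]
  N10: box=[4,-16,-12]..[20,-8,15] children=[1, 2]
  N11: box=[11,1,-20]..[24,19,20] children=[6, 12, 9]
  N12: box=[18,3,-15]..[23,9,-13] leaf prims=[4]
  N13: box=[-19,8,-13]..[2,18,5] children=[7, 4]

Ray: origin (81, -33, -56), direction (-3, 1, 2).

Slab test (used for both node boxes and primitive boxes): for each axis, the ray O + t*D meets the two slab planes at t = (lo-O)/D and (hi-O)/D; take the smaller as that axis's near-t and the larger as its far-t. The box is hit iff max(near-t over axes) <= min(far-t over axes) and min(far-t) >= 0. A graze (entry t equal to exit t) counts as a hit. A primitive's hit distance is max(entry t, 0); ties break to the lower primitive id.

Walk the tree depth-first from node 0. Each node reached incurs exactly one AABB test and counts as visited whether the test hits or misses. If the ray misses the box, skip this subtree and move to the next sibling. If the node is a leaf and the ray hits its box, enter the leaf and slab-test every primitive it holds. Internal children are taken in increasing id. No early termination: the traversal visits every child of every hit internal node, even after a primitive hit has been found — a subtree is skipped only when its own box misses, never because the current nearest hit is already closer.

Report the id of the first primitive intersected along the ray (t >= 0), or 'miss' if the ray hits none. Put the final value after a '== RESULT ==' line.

Walk:
N0 x:[19,100/3] y:[17,52] z:[18,38] -> hit [19,100/3], descend [8, 10, 11, 13]
  N8 x:[80/3,94/3] y:[25,40] z:[25,63/2] -> hit [80/3,94/3], descend [3, 5]
    N3 x:[88/3,94/3] y:[25,40] z:[25,28] -> miss, prune
    N5 x:[80/3,86/3] y:[30,31] z:[30,63/2] -> miss, prune
  N10 x:[61/3,77/3] y:[17,25] z:[22,71/2] -> hit [22,25], descend [1, 2]
    N1 x:[64/3,77/3] y:[19,25] z:[67/2,71/2] -> miss, prune
    N2 x:[61/3,68/3] y:[17,22] z:[22,49/2] -> hit [22,22] leaf, test {P7@t=22, P9@t=22}
  N11 x:[19,70/3] y:[34,52] z:[18,38] -> miss, prune
  N13 x:[79/3,100/3] y:[41,51] z:[43/2,61/2] -> miss, prune

Visited [0, 8, 3, 5, 10, 1, 2, 11, 13]. Tests: 9 box, 1 leaf. Nearest: P7.

== RESULT ==
7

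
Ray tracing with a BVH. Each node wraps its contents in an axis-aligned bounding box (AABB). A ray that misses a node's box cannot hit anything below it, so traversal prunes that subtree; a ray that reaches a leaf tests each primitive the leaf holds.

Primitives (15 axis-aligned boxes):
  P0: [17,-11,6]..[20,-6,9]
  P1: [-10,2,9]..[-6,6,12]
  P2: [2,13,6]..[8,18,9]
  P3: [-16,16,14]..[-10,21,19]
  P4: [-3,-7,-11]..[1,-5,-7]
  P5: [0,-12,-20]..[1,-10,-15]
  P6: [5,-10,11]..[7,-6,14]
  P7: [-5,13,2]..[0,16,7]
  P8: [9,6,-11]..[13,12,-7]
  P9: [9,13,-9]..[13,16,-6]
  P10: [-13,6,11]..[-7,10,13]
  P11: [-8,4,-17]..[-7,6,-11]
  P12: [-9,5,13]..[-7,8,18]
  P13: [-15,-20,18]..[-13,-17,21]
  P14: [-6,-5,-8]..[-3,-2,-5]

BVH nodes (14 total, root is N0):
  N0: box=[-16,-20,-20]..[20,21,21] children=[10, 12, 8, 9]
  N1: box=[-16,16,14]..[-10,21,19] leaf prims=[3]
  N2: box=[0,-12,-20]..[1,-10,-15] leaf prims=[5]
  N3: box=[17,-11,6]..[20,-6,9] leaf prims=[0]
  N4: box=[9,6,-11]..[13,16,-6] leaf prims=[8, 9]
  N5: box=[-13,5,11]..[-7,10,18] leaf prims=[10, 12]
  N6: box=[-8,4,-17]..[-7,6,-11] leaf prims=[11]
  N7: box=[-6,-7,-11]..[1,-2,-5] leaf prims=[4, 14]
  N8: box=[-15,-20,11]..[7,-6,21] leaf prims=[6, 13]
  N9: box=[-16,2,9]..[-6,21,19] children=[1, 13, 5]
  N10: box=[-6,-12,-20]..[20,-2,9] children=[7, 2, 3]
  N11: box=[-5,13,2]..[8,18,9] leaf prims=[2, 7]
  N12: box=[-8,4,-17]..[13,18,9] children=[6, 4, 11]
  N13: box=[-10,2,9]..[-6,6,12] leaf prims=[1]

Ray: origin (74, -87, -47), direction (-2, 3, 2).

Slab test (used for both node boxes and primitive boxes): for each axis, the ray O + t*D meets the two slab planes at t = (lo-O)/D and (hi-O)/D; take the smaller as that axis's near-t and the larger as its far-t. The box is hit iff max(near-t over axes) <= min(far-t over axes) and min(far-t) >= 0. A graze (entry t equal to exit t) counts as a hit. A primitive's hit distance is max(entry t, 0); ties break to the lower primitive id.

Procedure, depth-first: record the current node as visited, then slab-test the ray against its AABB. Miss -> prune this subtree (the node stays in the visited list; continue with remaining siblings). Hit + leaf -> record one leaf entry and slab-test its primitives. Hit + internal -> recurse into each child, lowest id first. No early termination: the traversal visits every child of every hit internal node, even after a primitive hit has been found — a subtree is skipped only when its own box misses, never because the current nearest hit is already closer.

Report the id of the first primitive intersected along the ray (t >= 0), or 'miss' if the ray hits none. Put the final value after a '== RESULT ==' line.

Walk:
N0 x:[27,45] y:[67/3,36] z:[27/2,34] -> hit [27,34], descend [8, 9, 10, 12]
  N8 x:[67/2,89/2] y:[67/3,27] z:[29,34] -> miss, prune
  N9 x:[40,45] y:[89/3,36] z:[28,33] -> miss, prune
  N10 x:[27,40] y:[25,85/3] z:[27/2,28] -> hit [27,28], descend [2, 3, 7]
    N2 x:[73/2,37] y:[25,77/3] z:[27/2,16] -> miss, prune
    N3 x:[27,57/2] y:[76/3,27] z:[53/2,28] -> hit [27,27] leaf, test {P0@t=27}
    N7 x:[73/2,40] y:[80/3,85/3] z:[18,21] -> miss, prune
  N12 x:[61/2,41] y:[91/3,35] z:[15,28] -> miss, prune

order=[0, 8, 9, 10, 2, 3, 7, 12]  |boxes|=8  |leaves|=1  hit=P0

== RESULT ==
0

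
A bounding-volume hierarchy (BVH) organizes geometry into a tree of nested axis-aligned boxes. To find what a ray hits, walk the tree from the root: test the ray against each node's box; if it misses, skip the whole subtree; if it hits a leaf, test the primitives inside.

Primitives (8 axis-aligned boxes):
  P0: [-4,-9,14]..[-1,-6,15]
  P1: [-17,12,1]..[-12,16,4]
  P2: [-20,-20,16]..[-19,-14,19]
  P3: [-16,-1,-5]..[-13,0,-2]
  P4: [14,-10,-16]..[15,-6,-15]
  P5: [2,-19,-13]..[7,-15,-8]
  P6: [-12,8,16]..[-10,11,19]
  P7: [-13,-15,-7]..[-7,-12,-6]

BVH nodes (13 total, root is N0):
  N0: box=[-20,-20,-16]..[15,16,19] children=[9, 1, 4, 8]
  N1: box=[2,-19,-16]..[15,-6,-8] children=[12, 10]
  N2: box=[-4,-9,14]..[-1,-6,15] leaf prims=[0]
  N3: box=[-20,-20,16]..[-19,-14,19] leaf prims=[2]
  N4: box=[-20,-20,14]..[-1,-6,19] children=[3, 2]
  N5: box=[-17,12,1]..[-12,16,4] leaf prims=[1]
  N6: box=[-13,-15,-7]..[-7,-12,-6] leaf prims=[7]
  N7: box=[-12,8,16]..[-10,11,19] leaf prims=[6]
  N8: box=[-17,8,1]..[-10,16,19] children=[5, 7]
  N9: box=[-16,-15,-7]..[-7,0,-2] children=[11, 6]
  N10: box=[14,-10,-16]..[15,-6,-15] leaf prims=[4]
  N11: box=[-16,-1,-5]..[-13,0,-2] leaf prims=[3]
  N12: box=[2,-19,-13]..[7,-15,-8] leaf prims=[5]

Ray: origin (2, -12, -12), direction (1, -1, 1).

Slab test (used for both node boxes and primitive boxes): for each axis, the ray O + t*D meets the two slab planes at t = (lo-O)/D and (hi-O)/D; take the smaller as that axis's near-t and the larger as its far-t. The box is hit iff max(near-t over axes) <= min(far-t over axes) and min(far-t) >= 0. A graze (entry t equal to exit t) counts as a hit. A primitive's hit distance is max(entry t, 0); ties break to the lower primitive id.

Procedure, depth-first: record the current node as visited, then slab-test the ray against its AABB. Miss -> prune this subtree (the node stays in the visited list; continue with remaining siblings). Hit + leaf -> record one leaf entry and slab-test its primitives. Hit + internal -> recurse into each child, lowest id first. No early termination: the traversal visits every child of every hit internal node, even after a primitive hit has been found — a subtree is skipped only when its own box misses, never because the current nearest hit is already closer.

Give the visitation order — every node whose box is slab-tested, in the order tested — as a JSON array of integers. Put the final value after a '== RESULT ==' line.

Traverse from the root:
N0 x:[-22,13] y:[-28,8] z:[-4,31] -> hit [-4,8], descend [1, 4, 8, 9]
  N1 x:[0,13] y:[-6,7] z:[-4,4] -> hit [0,4], descend [10, 12]
    N10 x:[12,13] y:[-6,-2] z:[-4,-3] -> miss, prune
    N12 x:[0,5] y:[3,7] z:[-1,4] -> hit [3,4] leaf, test {P5@t=3}
  N4 x:[-22,-3] y:[-6,8] z:[26,31] -> miss, prune
  N8 x:[-19,-12] y:[-28,-20] z:[13,31] -> miss, prune
  N9 x:[-18,-9] y:[-12,3] z:[5,10] -> miss, prune

order=[0, 1, 10, 12, 4, 8, 9]  |boxes|=7  |leaves|=1  hit=P5

== RESULT ==
[0, 1, 10, 12, 4, 8, 9]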